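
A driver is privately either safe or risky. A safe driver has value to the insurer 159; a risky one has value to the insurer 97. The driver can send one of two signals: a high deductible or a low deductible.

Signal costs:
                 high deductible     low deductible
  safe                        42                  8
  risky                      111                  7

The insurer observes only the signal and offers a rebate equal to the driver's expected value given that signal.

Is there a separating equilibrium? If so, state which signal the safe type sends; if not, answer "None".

high deductible

Try safe → high deductible, risky → low deductible:
  If types separate, high deductible earns payment 159 and low deductible earns 97.
  Safe: high deductible gives 159 − 42 = 117; low deductible gives 97 − 8 = 89. No deviation. ✓
  Risky: low deductible gives 97 − 7 = 90; high deductible gives 159 − 111 = 48. No deviation. ✓
Both hold — the safe type sends high deductible.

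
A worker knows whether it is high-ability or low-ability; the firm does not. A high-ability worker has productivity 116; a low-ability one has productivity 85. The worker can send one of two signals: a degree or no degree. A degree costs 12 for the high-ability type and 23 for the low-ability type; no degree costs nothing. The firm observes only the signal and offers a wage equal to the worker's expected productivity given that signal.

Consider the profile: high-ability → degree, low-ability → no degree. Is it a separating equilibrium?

Under separation the firm infers type exactly: degree → high-ability (pays 116), no degree → low-ability (pays 85).
High-ability: degree gives 116 − 12 = 104; no degree gives 85 − 0 = 85. No deviation. ✓
Low-ability: no degree gives 85 − 0 = 85; degree gives 116 − 23 = 93. Would deviate. ✗

No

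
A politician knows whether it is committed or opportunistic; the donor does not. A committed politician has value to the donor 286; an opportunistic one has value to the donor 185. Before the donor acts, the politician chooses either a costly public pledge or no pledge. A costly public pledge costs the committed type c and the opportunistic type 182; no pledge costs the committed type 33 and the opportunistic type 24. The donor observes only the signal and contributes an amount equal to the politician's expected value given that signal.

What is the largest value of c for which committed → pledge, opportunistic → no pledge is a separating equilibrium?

134

Under separation: pledge → committed (pays 286); no pledge → opportunistic (pays 185).
Opportunistic: 185 − 24 = 161 ≥ 286 − 182 = 104. Holds regardless of c. ✓
Committed: 286 − c ≥ 185 − 33, so c ≤ 286 − 152 = 134.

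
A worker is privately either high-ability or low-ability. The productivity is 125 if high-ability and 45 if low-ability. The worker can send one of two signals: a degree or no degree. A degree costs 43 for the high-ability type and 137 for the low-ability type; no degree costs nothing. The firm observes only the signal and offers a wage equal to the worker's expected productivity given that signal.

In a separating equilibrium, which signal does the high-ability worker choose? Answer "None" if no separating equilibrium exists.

Try high-ability → degree, low-ability → no degree:
  If types separate, degree earns payment 125 and no degree earns 45.
  High-ability: degree gives 125 − 43 = 82; no degree gives 45 − 0 = 45. No deviation. ✓
  Low-ability: no degree gives 45 − 0 = 45; degree gives 125 − 137 = -12. No deviation. ✓
Both hold — the high-ability type sends degree.

degree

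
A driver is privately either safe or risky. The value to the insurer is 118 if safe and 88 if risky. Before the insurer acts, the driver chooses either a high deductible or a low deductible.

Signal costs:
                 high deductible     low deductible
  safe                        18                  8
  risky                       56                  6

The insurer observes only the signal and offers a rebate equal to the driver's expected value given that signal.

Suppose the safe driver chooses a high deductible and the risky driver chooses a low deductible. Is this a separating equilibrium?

Yes

If types separate, high deductible earns payment 118 and low deductible earns 88.
Safe: high deductible gives 118 − 18 = 100; low deductible gives 88 − 8 = 80. No deviation. ✓
Risky: low deductible gives 88 − 6 = 82; high deductible gives 118 − 56 = 62. No deviation. ✓
Both incentive constraints hold.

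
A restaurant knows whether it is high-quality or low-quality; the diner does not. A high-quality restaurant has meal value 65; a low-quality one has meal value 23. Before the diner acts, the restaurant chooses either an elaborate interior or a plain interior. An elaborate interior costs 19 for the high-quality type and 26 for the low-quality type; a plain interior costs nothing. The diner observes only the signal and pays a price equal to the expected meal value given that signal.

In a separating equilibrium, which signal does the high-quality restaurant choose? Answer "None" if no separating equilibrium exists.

Try high-quality → elaborate interior, low-quality → plain interior:
  Under separation the diner infers type exactly: elaborate interior → high-quality (pays 65), plain interior → low-quality (pays 23).
  High-quality: elaborate interior gives 65 − 19 = 46; plain interior gives 23 − 0 = 23. No deviation. ✓
  Low-quality: plain interior gives 23 − 0 = 23; elaborate interior gives 65 − 26 = 39. Would deviate. ✗
Try high-quality → plain interior, low-quality → elaborate interior:
  Under separation the diner infers type exactly: plain interior → high-quality (pays 65), elaborate interior → low-quality (pays 23).
  High-quality: plain interior gives 65 − 0 = 65; elaborate interior gives 23 − 19 = 4. No deviation. ✓
  Low-quality: elaborate interior gives 23 − 26 = -3; plain interior gives 65 − 0 = 65. Would deviate. ✗
Neither assignment is incentive-compatible.

None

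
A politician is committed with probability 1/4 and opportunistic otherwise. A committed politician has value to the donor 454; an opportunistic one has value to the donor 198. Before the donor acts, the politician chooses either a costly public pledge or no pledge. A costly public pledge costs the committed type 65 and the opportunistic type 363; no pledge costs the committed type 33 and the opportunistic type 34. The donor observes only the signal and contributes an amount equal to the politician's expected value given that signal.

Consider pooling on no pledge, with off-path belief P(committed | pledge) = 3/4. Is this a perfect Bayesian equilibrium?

At the pooled signal (no pledge) the donor holds the prior 1/4 and pays 1/4·454 + 3/4·198 = 262. Off-path (pledge) belief 3/4 gives 3/4·454 + 1/4·198 = 390.
Committed: no pledge gives 262 − 33 = 229; pledge gives 390 − 65 = 325. Deviates. ✗
Opportunistic: no pledge gives 262 − 34 = 228; pledge gives 390 − 363 = 27. Stays. ✓

No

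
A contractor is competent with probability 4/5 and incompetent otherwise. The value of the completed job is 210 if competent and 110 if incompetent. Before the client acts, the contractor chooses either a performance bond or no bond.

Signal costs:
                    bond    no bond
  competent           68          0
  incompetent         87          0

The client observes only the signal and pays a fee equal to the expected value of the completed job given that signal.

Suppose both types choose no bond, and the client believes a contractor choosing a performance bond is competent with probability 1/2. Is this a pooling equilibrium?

On the equilibrium path (no bond) the client holds the prior 4/5 and pays 4/5·210 + 1/5·110 = 190. Off-path (bond) belief 1/2 gives 1/2·210 + 1/2·110 = 160.
Competent: no bond gives 190 − 0 = 190; bond gives 160 − 68 = 92. Stays. ✓
Incompetent: no bond gives 190 − 0 = 190; bond gives 160 − 87 = 73. Stays. ✓
Beliefs are Bayes-consistent on-path and both types best-respond.

Yes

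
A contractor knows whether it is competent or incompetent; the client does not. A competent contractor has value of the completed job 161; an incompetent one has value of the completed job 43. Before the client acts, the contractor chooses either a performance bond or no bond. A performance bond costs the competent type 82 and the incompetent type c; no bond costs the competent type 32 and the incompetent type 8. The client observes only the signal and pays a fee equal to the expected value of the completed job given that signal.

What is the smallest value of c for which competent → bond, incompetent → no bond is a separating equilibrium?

Under separation: bond → competent (pays 161); no bond → incompetent (pays 43).
Competent: 161 − 82 = 79 ≥ 43 − 32 = 11. Holds regardless of c. ✓
Incompetent: 43 − 8 ≥ 161 − c, so c ≥ 161 − 35 = 126.

126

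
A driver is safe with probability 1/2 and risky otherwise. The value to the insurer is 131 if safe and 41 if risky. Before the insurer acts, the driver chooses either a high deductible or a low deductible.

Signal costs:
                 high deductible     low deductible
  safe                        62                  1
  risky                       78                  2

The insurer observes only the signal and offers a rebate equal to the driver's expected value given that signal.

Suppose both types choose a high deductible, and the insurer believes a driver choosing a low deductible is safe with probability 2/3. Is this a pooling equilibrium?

At the pooled signal (high deductible) the insurer holds the prior 1/2 and pays 1/2·131 + 1/2·41 = 86. Off-path (low deductible) belief 2/3 gives 2/3·131 + 1/3·41 = 101.
Safe: high deductible gives 86 − 62 = 24; low deductible gives 101 − 1 = 100. Deviates. ✗
Risky: high deductible gives 86 − 78 = 8; low deductible gives 101 − 2 = 99. Deviates. ✗

No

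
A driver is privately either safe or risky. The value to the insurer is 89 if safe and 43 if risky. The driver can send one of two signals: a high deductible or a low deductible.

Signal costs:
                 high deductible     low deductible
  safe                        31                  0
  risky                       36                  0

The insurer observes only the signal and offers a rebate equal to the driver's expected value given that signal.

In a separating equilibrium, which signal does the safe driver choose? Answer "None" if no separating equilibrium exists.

None

Try safe → high deductible, risky → low deductible:
  If types separate, high deductible earns payment 89 and low deductible earns 43.
  Safe: high deductible gives 89 − 31 = 58; low deductible gives 43 − 0 = 43. No deviation. ✓
  Risky: low deductible gives 43 − 0 = 43; high deductible gives 89 − 36 = 53. Would deviate. ✗
Try safe → low deductible, risky → high deductible:
  If types separate, low deductible earns payment 89 and high deductible earns 43.
  Safe: low deductible gives 89 − 0 = 89; high deductible gives 43 − 31 = 12. No deviation. ✓
  Risky: high deductible gives 43 − 36 = 7; low deductible gives 89 − 0 = 89. Would deviate. ✗
Neither assignment is incentive-compatible.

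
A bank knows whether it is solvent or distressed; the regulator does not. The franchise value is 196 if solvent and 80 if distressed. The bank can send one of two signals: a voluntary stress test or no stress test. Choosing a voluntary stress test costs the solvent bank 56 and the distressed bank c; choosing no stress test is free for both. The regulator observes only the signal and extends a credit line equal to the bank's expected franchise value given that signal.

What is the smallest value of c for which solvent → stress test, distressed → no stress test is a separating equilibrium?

Under separation: stress test → solvent (pays 196); no stress test → distressed (pays 80).
Solvent: 196 − 56 = 140 ≥ 80 − 0 = 80. Holds regardless of c. ✓
Distressed: 80 − 0 ≥ 196 − c, so c ≥ 196 − 80 = 116.

116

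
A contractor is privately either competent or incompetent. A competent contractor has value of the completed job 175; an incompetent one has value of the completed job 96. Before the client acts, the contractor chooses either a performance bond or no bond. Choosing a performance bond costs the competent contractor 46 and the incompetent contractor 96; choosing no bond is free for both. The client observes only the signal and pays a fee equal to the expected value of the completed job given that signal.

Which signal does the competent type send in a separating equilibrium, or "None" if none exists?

bond

Try competent → bond, incompetent → no bond:
  If types separate, bond earns payment 175 and no bond earns 96.
  Competent: bond gives 175 − 46 = 129; no bond gives 96 − 0 = 96. No deviation. ✓
  Incompetent: no bond gives 96 − 0 = 96; bond gives 175 − 96 = 79. No deviation. ✓
Both hold — the competent type sends bond.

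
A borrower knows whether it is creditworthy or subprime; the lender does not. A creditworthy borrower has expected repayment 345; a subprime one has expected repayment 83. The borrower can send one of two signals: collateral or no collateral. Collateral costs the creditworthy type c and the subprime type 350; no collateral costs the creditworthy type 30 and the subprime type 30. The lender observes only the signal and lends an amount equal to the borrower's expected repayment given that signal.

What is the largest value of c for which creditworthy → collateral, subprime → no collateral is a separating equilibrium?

Under separation: collateral → creditworthy (pays 345); no collateral → subprime (pays 83).
Subprime: 83 − 30 = 53 ≥ 345 − 350 = -5. Holds regardless of c. ✓
Creditworthy: 345 − c ≥ 83 − 30, so c ≤ 345 − 53 = 292.

292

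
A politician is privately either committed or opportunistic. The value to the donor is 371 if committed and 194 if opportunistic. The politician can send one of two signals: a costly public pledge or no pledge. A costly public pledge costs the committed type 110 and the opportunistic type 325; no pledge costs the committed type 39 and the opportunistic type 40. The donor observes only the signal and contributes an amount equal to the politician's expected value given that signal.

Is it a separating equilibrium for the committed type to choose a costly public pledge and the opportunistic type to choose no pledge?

Yes

If types separate, pledge earns payment 371 and no pledge earns 194.
Committed: pledge gives 371 − 110 = 261; no pledge gives 194 − 39 = 155. No deviation. ✓
Opportunistic: no pledge gives 194 − 40 = 154; pledge gives 371 − 325 = 46. No deviation. ✓
Both incentive constraints hold.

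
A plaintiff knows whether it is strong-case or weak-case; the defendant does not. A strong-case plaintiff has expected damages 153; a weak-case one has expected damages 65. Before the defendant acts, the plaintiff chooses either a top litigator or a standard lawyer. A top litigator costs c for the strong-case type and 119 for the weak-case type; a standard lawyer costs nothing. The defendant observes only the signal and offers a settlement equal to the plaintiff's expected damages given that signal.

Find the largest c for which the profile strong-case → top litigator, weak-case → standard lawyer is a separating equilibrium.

88

Under separation: top litigator → strong-case (pays 153); standard lawyer → weak-case (pays 65).
Weak-case: 65 − 0 = 65 ≥ 153 − 119 = 34. Holds regardless of c. ✓
Strong-case: 153 − c ≥ 65 − 0, so c ≤ 153 − 65 = 88.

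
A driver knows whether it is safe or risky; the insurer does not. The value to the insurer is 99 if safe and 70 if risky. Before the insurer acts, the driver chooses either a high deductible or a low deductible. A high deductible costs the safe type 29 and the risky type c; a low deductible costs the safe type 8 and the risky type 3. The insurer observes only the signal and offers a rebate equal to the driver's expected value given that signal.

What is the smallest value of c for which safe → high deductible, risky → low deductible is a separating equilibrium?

Under separation: high deductible → safe (pays 99); low deductible → risky (pays 70).
Safe: 99 − 29 = 70 ≥ 70 − 8 = 62. Holds regardless of c. ✓
Risky: 70 − 3 ≥ 99 − c, so c ≥ 99 − 67 = 32.

32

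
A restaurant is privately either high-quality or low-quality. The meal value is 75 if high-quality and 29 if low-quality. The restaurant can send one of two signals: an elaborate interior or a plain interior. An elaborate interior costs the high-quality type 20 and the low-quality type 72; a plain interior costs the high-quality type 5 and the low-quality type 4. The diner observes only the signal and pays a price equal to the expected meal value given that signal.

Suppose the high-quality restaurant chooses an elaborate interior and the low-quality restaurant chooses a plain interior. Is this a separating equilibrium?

Yes

If types separate, elaborate interior earns payment 75 and plain interior earns 29.
High-quality: elaborate interior gives 75 − 20 = 55; plain interior gives 29 − 5 = 24. No deviation. ✓
Low-quality: plain interior gives 29 − 4 = 25; elaborate interior gives 75 − 72 = 3. No deviation. ✓
Neither type gains from mimicking the other.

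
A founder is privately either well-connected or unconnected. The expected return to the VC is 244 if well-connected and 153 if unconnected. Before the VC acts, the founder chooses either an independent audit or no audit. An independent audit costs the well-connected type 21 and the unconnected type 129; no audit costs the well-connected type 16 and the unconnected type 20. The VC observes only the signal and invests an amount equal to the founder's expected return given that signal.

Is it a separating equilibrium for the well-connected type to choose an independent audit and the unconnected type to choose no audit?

If types separate, audit earns payment 244 and no audit earns 153.
Well-connected: audit gives 244 − 21 = 223; no audit gives 153 − 16 = 137. No deviation. ✓
Unconnected: no audit gives 153 − 20 = 133; audit gives 244 − 129 = 115. No deviation. ✓
Neither type gains from mimicking the other.

Yes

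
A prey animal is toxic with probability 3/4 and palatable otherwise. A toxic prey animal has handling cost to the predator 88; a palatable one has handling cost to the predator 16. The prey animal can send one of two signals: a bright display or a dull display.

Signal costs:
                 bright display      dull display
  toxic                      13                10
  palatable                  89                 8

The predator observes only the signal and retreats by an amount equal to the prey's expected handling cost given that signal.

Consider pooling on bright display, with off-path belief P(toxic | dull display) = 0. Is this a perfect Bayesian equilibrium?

No

On the equilibrium path (bright display) the predator holds the prior 3/4 and pays 3/4·88 + 1/4·16 = 70. Off-path (dull display) belief 0 gives 0·88 + 1·16 = 16.
Toxic: bright display gives 70 − 13 = 57; dull display gives 16 − 10 = 6. Stays. ✓
Palatable: bright display gives 70 − 89 = -19; dull display gives 16 − 8 = 8. Deviates. ✗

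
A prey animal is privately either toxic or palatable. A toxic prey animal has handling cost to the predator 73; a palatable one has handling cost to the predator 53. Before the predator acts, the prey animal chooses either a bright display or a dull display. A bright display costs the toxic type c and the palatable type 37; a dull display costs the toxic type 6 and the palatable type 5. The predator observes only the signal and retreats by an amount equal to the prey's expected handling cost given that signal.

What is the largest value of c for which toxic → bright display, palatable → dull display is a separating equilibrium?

Under separation: bright display → toxic (pays 73); dull display → palatable (pays 53).
Palatable: 53 − 5 = 48 ≥ 73 − 37 = 36. Holds regardless of c. ✓
Toxic: 73 − c ≥ 53 − 6, so c ≤ 73 − 47 = 26.

26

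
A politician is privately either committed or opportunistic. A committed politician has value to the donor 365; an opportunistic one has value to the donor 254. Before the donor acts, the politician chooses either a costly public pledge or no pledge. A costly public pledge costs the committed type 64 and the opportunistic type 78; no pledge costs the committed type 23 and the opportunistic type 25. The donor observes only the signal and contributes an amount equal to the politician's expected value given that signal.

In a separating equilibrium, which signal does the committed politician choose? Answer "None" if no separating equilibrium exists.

Try committed → pledge, opportunistic → no pledge:
  If types separate, pledge earns payment 365 and no pledge earns 254.
  Committed: pledge gives 365 − 64 = 301; no pledge gives 254 − 23 = 231. No deviation. ✓
  Opportunistic: no pledge gives 254 − 25 = 229; pledge gives 365 − 78 = 287. Would deviate. ✗
Try committed → no pledge, opportunistic → pledge:
  If types separate, no pledge earns payment 365 and pledge earns 254.
  Committed: no pledge gives 365 − 23 = 342; pledge gives 254 − 64 = 190. No deviation. ✓
  Opportunistic: pledge gives 254 − 78 = 176; no pledge gives 365 − 25 = 340. Would deviate. ✗
Neither assignment is incentive-compatible.

None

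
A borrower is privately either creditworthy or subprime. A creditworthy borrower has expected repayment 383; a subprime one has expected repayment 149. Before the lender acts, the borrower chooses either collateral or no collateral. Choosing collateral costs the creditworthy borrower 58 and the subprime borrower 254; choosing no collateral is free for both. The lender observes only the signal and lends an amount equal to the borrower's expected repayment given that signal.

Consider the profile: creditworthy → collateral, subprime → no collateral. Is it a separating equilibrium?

If types separate, collateral earns payment 383 and no collateral earns 149.
Creditworthy: collateral gives 383 − 58 = 325; no collateral gives 149 − 0 = 149. No deviation. ✓
Subprime: no collateral gives 149 − 0 = 149; collateral gives 383 − 254 = 129. No deviation. ✓
Both incentive constraints hold.

Yes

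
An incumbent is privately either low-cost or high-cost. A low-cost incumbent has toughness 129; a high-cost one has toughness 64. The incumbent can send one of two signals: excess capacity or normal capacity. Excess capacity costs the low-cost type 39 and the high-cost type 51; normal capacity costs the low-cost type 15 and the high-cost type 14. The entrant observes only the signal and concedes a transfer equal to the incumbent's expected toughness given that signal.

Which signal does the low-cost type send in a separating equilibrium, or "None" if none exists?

Try low-cost → excess capacity, high-cost → normal capacity:
  If types separate, excess capacity earns payment 129 and normal capacity earns 64.
  Low-cost: excess capacity gives 129 − 39 = 90; normal capacity gives 64 − 15 = 49. No deviation. ✓
  High-cost: normal capacity gives 64 − 14 = 50; excess capacity gives 129 − 51 = 78. Would deviate. ✗
Try low-cost → normal capacity, high-cost → excess capacity:
  If types separate, normal capacity earns payment 129 and excess capacity earns 64.
  Low-cost: normal capacity gives 129 − 15 = 114; excess capacity gives 64 − 39 = 25. No deviation. ✓
  High-cost: excess capacity gives 64 − 51 = 13; normal capacity gives 129 − 14 = 115. Would deviate. ✗
Neither assignment is incentive-compatible.

None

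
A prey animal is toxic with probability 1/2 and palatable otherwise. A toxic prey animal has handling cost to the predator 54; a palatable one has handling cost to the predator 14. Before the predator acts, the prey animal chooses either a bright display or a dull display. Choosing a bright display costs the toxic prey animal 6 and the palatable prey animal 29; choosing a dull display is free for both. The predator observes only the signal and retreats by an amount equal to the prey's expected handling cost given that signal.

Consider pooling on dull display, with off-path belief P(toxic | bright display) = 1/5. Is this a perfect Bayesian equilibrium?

On the equilibrium path (dull display) the predator holds the prior 1/2 and pays 1/2·54 + 1/2·14 = 34. Off-path (bright display) belief 1/5 gives 1/5·54 + 4/5·14 = 22.
Toxic: dull display gives 34 − 0 = 34; bright display gives 22 − 6 = 16. Stays. ✓
Palatable: dull display gives 34 − 0 = 34; bright display gives 22 − 29 = -7. Stays. ✓
Beliefs are Bayes-consistent on-path and both types best-respond.

Yes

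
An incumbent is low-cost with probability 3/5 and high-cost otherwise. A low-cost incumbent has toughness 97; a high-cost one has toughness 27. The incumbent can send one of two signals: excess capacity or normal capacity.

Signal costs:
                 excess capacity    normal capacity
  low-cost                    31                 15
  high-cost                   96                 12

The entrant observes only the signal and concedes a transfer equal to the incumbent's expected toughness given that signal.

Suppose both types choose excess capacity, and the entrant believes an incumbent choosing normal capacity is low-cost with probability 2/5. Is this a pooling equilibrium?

No

At the pooled signal (excess capacity) the entrant holds the prior 3/5 and pays 3/5·97 + 2/5·27 = 69. Off-path (normal capacity) belief 2/5 gives 2/5·97 + 3/5·27 = 55.
Low-cost: excess capacity gives 69 − 31 = 38; normal capacity gives 55 − 15 = 40. Deviates. ✗
High-cost: excess capacity gives 69 − 96 = -27; normal capacity gives 55 − 12 = 43. Deviates. ✗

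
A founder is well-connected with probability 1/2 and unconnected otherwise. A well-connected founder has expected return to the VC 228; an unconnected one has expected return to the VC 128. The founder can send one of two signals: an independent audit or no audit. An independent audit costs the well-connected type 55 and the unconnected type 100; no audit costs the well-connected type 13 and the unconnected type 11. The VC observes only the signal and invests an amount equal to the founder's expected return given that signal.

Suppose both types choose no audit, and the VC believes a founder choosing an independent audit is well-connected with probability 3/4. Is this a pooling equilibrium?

On the equilibrium path (no audit) the VC holds the prior 1/2 and pays 1/2·228 + 1/2·128 = 178. Off-path (audit) belief 3/4 gives 3/4·228 + 1/4·128 = 203.
Well-connected: no audit gives 178 − 13 = 165; audit gives 203 − 55 = 148. Stays. ✓
Unconnected: no audit gives 178 − 11 = 167; audit gives 203 − 100 = 103. Stays. ✓
Beliefs are Bayes-consistent on-path and both types best-respond.

Yes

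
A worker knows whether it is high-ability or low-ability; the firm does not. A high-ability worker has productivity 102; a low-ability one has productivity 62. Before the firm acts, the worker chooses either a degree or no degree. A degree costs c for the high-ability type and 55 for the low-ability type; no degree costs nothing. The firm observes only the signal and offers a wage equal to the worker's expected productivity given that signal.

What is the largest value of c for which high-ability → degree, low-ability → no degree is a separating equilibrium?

40

Under separation: degree → high-ability (pays 102); no degree → low-ability (pays 62).
Low-ability: 62 − 0 = 62 ≥ 102 − 55 = 47. Holds regardless of c. ✓
High-ability: 102 − c ≥ 62 − 0, so c ≤ 102 − 62 = 40.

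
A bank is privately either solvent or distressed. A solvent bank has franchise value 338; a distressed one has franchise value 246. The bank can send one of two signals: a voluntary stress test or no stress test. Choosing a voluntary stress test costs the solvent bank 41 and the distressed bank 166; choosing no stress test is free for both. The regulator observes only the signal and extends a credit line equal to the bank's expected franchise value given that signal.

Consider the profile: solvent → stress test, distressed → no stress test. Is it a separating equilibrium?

If types separate, stress test earns payment 338 and no stress test earns 246.
Solvent: stress test gives 338 − 41 = 297; no stress test gives 246 − 0 = 246. No deviation. ✓
Distressed: no stress test gives 246 − 0 = 246; stress test gives 338 − 166 = 172. No deviation. ✓
Neither type gains from mimicking the other.

Yes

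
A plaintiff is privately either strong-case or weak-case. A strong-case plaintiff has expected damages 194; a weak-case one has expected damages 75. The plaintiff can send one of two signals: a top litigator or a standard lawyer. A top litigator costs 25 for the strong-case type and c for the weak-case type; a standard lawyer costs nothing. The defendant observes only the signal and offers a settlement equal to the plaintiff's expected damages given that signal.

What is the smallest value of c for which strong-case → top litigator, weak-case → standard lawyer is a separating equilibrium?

Under separation: top litigator → strong-case (pays 194); standard lawyer → weak-case (pays 75).
Strong-case: 194 − 25 = 169 ≥ 75 − 0 = 75. Holds regardless of c. ✓
Weak-case: 75 − 0 ≥ 194 − c, so c ≥ 194 − 75 = 119.

119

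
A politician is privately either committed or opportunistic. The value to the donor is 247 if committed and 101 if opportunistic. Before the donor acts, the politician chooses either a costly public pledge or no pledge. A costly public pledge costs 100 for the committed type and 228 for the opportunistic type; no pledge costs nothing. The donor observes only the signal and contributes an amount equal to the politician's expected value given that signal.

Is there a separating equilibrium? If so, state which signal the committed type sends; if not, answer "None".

pledge

Try committed → pledge, opportunistic → no pledge:
  If types separate, pledge earns payment 247 and no pledge earns 101.
  Committed: pledge gives 247 − 100 = 147; no pledge gives 101 − 0 = 101. No deviation. ✓
  Opportunistic: no pledge gives 101 − 0 = 101; pledge gives 247 − 228 = 19. No deviation. ✓
Both hold — the committed type sends pledge.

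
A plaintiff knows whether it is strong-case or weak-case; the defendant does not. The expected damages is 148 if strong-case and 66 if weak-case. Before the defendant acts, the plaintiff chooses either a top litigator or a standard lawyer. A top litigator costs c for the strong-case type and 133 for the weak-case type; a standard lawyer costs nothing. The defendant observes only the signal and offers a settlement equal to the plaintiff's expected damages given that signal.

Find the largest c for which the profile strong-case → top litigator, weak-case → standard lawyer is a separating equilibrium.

Under separation: top litigator → strong-case (pays 148); standard lawyer → weak-case (pays 66).
Weak-case: 66 − 0 = 66 ≥ 148 − 133 = 15. Holds regardless of c. ✓
Strong-case: 148 − c ≥ 66 − 0, so c ≤ 148 − 66 = 82.

82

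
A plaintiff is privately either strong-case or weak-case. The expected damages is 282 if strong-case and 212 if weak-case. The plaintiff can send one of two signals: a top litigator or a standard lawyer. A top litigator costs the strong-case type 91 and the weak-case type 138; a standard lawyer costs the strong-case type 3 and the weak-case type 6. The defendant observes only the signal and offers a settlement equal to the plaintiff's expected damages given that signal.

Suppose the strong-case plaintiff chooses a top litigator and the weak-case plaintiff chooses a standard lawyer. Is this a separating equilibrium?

Under separation the defendant infers type exactly: top litigator → strong-case (pays 282), standard lawyer → weak-case (pays 212).
Strong-case: top litigator gives 282 − 91 = 191; standard lawyer gives 212 − 3 = 209. Would deviate. ✗
Weak-case: standard lawyer gives 212 − 6 = 206; top litigator gives 282 − 138 = 144. No deviation. ✓

No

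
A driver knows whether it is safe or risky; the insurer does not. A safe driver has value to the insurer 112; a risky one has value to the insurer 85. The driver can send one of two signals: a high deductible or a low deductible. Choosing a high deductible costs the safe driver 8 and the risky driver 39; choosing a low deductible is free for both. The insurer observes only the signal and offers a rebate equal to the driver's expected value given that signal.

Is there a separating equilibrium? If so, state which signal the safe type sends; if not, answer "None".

high deductible

Try safe → high deductible, risky → low deductible:
  If types separate, high deductible earns payment 112 and low deductible earns 85.
  Safe: high deductible gives 112 − 8 = 104; low deductible gives 85 − 0 = 85. No deviation. ✓
  Risky: low deductible gives 85 − 0 = 85; high deductible gives 112 − 39 = 73. No deviation. ✓
Both hold — the safe type sends high deductible.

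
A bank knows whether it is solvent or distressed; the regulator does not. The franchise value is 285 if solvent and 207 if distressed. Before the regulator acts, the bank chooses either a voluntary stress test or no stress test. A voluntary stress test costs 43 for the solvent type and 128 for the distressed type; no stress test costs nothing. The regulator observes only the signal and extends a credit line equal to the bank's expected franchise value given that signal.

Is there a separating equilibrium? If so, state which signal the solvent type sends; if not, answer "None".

stress test

Try solvent → stress test, distressed → no stress test:
  Under separation the regulator infers type exactly: stress test → solvent (pays 285), no stress test → distressed (pays 207).
  Solvent: stress test gives 285 − 43 = 242; no stress test gives 207 − 0 = 207. No deviation. ✓
  Distressed: no stress test gives 207 − 0 = 207; stress test gives 285 − 128 = 157. No deviation. ✓
Both hold — the solvent type sends stress test.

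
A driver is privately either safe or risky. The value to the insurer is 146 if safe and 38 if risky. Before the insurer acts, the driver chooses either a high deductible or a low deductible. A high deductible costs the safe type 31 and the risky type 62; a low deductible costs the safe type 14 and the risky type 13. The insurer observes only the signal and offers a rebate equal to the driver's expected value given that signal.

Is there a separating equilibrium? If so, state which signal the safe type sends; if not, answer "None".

Try safe → high deductible, risky → low deductible:
  If types separate, high deductible earns payment 146 and low deductible earns 38.
  Safe: high deductible gives 146 − 31 = 115; low deductible gives 38 − 14 = 24. No deviation. ✓
  Risky: low deductible gives 38 − 13 = 25; high deductible gives 146 − 62 = 84. Would deviate. ✗
Try safe → low deductible, risky → high deductible:
  If types separate, low deductible earns payment 146 and high deductible earns 38.
  Safe: low deductible gives 146 − 14 = 132; high deductible gives 38 − 31 = 7. No deviation. ✓
  Risky: high deductible gives 38 − 62 = -24; low deductible gives 146 − 13 = 133. Would deviate. ✗
Neither assignment is incentive-compatible.

None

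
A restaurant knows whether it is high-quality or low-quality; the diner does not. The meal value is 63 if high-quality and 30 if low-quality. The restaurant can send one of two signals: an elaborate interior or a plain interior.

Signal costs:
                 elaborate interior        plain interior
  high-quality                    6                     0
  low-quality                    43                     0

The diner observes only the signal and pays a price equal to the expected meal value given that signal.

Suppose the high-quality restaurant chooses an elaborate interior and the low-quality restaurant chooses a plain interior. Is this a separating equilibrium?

Yes

If types separate, elaborate interior earns payment 63 and plain interior earns 30.
High-quality: elaborate interior gives 63 − 6 = 57; plain interior gives 30 − 0 = 30. No deviation. ✓
Low-quality: plain interior gives 30 − 0 = 30; elaborate interior gives 63 − 43 = 20. No deviation. ✓
Both incentive constraints hold.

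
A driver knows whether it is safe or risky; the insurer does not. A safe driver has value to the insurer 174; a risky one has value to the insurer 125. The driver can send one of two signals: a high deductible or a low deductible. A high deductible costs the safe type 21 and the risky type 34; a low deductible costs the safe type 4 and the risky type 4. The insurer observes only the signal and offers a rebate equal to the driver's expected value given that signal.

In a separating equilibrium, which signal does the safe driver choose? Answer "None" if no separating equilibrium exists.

Try safe → high deductible, risky → low deductible:
  If types separate, high deductible earns payment 174 and low deductible earns 125.
  Safe: high deductible gives 174 − 21 = 153; low deductible gives 125 − 4 = 121. No deviation. ✓
  Risky: low deductible gives 125 − 4 = 121; high deductible gives 174 − 34 = 140. Would deviate. ✗
Try safe → low deductible, risky → high deductible:
  If types separate, low deductible earns payment 174 and high deductible earns 125.
  Safe: low deductible gives 174 − 4 = 170; high deductible gives 125 − 21 = 104. No deviation. ✓
  Risky: high deductible gives 125 − 34 = 91; low deductible gives 174 − 4 = 170. Would deviate. ✗
Neither assignment is incentive-compatible.

None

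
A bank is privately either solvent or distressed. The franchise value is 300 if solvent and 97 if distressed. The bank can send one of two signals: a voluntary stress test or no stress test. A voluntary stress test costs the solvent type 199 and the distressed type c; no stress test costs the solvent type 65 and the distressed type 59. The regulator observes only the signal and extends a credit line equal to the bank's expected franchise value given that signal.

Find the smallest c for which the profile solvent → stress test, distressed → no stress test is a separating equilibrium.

262

Under separation: stress test → solvent (pays 300); no stress test → distressed (pays 97).
Solvent: 300 − 199 = 101 ≥ 97 − 65 = 32. Holds regardless of c. ✓
Distressed: 97 − 59 ≥ 300 − c, so c ≥ 300 − 38 = 262.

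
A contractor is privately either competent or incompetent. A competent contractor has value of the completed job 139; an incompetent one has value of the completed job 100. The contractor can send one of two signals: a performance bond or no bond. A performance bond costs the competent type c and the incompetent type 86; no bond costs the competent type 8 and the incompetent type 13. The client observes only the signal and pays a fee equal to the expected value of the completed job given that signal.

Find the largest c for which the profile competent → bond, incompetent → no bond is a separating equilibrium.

Under separation: bond → competent (pays 139); no bond → incompetent (pays 100).
Incompetent: 100 − 13 = 87 ≥ 139 − 86 = 53. Holds regardless of c. ✓
Competent: 139 − c ≥ 100 − 8, so c ≤ 139 − 92 = 47.

47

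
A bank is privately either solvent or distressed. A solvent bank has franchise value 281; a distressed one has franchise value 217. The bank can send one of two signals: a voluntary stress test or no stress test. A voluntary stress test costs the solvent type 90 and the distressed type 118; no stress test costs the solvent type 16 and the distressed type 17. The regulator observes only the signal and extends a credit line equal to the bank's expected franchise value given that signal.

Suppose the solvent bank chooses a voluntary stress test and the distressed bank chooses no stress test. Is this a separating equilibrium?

If types separate, stress test earns payment 281 and no stress test earns 217.
Solvent: stress test gives 281 − 90 = 191; no stress test gives 217 − 16 = 201. Would deviate. ✗
Distressed: no stress test gives 217 − 17 = 200; stress test gives 281 − 118 = 163. No deviation. ✓

No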